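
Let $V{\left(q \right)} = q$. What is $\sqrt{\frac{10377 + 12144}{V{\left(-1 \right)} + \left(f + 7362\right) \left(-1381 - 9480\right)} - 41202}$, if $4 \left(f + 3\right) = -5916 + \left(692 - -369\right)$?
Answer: $\frac{i \sqrt{36255342855183698230}}{29663805} \approx 202.98 i$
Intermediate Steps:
$f = - \frac{4867}{4}$ ($f = -3 + \frac{-5916 + \left(692 - -369\right)}{4} = -3 + \frac{-5916 + \left(692 + 369\right)}{4} = -3 + \frac{-5916 + 1061}{4} = -3 + \frac{1}{4} \left(-4855\right) = -3 - \frac{4855}{4} = - \frac{4867}{4} \approx -1216.8$)
$\sqrt{\frac{10377 + 12144}{V{\left(-1 \right)} + \left(f + 7362\right) \left(-1381 - 9480\right)} - 41202} = \sqrt{\frac{10377 + 12144}{-1 + \left(- \frac{4867}{4} + 7362\right) \left(-1381 - 9480\right)} - 41202} = \sqrt{\frac{22521}{-1 + \frac{24581}{4} \left(-10861\right)} - 41202} = \sqrt{\frac{22521}{-1 - \frac{266974241}{4}} - 41202} = \sqrt{\frac{22521}{- \frac{266974245}{4}} - 41202} = \sqrt{22521 \left(- \frac{4}{266974245}\right) - 41202} = \sqrt{- \frac{30028}{88991415} - 41202} = \sqrt{- \frac{3666624310858}{88991415}} = \frac{i \sqrt{36255342855183698230}}{29663805}$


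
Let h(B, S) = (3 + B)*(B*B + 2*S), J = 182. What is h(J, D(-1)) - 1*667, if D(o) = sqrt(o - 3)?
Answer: 6127273 + 740*I ≈ 6.1273e+6 + 740.0*I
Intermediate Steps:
D(o) = sqrt(-3 + o)
h(B, S) = (3 + B)*(B**2 + 2*S)
h(J, D(-1)) - 1*667 = (182**3 + 3*182**2 + 6*sqrt(-3 - 1) + 2*182*sqrt(-3 - 1)) - 1*667 = (6028568 + 3*33124 + 6*sqrt(-4) + 2*182*sqrt(-4)) - 667 = (6028568 + 99372 + 6*(2*I) + 2*182*(2*I)) - 667 = (6028568 + 99372 + 12*I + 728*I) - 667 = (6127940 + 740*I) - 667 = 6127273 + 740*I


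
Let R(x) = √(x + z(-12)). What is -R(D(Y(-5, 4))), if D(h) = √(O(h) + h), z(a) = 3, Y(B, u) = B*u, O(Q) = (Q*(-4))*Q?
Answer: -√(3 + 18*I*√5) ≈ -4.6562 - 4.3221*I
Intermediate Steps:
O(Q) = -4*Q² (O(Q) = (-4*Q)*Q = -4*Q²)
D(h) = √(h - 4*h²) (D(h) = √(-4*h² + h) = √(h - 4*h²))
R(x) = √(3 + x) (R(x) = √(x + 3) = √(3 + x))
-R(D(Y(-5, 4))) = -√(3 + √((-5*4)*(1 - (-20)*4))) = -√(3 + √(-20*(1 - 4*(-20)))) = -√(3 + √(-20*(1 + 80))) = -√(3 + √(-20*81)) = -√(3 + √(-1620)) = -√(3 + 18*I*√5)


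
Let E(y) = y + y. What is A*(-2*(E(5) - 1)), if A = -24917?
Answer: 448506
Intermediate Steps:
E(y) = 2*y
A*(-2*(E(5) - 1)) = -(-49834)*(2*5 - 1) = -(-49834)*(10 - 1) = -(-49834)*9 = -24917*(-18) = 448506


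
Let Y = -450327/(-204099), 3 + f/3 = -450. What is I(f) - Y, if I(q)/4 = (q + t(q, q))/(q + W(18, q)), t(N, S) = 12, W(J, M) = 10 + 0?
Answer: 164064763/91776517 ≈ 1.7877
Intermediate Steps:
f = -1359 (f = -9 + 3*(-450) = -9 - 1350 = -1359)
W(J, M) = 10
Y = 150109/68033 (Y = -450327*(-1/204099) = 150109/68033 ≈ 2.2064)
I(q) = 4*(12 + q)/(10 + q) (I(q) = 4*((q + 12)/(q + 10)) = 4*((12 + q)/(10 + q)) = 4*(12 + q)/(10 + q))
I(f) - Y = 4*(12 - 1359)/(10 - 1359) - 1*150109/68033 = 4*(-1347)/(-1349) - 150109/68033 = 4*(-1/1349)*(-1347) - 150109/68033 = 5388/1349 - 150109/68033 = 164064763/91776517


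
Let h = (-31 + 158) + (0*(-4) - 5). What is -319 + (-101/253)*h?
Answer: -93029/253 ≈ -367.70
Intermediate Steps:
h = 122 (h = 127 + (0 - 5) = 127 - 5 = 122)
-319 + (-101/253)*h = -319 - 101/253*122 = -319 - 12322/253 = -93029/253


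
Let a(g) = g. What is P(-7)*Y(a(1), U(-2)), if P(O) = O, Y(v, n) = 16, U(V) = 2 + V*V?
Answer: -112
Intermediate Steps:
U(V) = 2 + V**2
P(-7)*Y(a(1), U(-2)) = -7*16 = -112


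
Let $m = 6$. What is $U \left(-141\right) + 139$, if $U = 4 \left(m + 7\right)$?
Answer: $-7193$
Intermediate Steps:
$U = 52$ ($U = 4 \left(6 + 7\right) = 4 \cdot 13 = 52$)
$U \left(-141\right) + 139 = 52 \left(-141\right) + 139 = -7332 + 139 = -7193$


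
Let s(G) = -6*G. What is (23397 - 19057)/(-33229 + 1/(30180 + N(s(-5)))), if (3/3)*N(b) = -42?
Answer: -130798920/1001455601 ≈ -0.13061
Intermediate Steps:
N(b) = -42
(23397 - 19057)/(-33229 + 1/(30180 + N(s(-5)))) = (23397 - 19057)/(-33229 + 1/(30180 - 42)) = 4340/(-33229 + 1/30138) = 4340/(-1001455601/30138) = 4340*(-30138/1001455601) = -130798920/1001455601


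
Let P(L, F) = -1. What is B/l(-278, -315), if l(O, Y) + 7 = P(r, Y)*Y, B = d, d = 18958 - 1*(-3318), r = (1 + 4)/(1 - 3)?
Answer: 5569/77 ≈ 72.325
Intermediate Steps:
r = -5/2 (r = 5/(-2) = 5*(-½) = -5/2 ≈ -2.5000)
d = 22276 (d = 18958 + 3318 = 22276)
B = 22276
l(O, Y) = -7 - Y
B/l(-278, -315) = 22276/(-7 - 1*(-315)) = 22276/(-7 + 315) = 22276/308 = 22276*(1/308) = 5569/77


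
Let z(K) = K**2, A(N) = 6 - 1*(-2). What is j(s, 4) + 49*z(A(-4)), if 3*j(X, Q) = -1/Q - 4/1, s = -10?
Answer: 37615/12 ≈ 3134.6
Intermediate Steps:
A(N) = 8 (A(N) = 6 + 2 = 8)
j(X, Q) = -4/3 - 1/(3*Q) (j(X, Q) = (-1/Q - 4/1)/3 = (-1/Q - 4*1)/3 = (-1/Q - 4)/3 = (-4 - 1/Q)/3 = -4/3 - 1/(3*Q))
j(s, 4) + 49*z(A(-4)) = (1/3)*(-1 - 4*4)/4 + 49*8**2 = (1/3)*(1/4)*(-1 - 16) + 49*64 = (1/3)*(1/4)*(-17) + 3136 = -17/12 + 3136 = 37615/12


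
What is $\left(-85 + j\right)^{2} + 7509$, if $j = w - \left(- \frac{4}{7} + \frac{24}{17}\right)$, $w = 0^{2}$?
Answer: $\frac{210681174}{14161} \approx 14878.0$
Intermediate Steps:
$w = 0$
$j = - \frac{100}{119}$ ($j = 0 - \left(- \frac{4}{7} + \frac{24}{17}\right) = 0 - \frac{100}{119} = - \frac{100}{119} \approx -0.84034$)
$\left(-85 + j\right)^{2} + 7509 = \left(-85 - \frac{100}{119}\right)^{2} + 7509 = \left(- \frac{10215}{119}\right)^{2} + 7509 = \frac{104346225}{14161} + 7509 = \frac{210681174}{14161}$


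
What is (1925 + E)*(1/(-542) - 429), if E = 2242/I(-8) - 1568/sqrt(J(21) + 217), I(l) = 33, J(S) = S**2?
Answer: -15292077073/17886 + 13021064*sqrt(658)/12737 ≈ -8.2875e+5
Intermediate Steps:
E = 2242/33 - 112*sqrt(658)/47 (E = 2242/33 - 1568/sqrt(21**2 + 217) = 2242*(1/33) - 1568/sqrt(441 + 217) = 2242/33 - 1568*sqrt(658)/658 = 2242/33 - 112*sqrt(658)/47 ≈ 6.8124)
(1925 + E)*(1/(-542) - 429) = (1925 + (2242/33 - 112*sqrt(658)/47))*(1/(-542) - 429) = (65767/33 - 112*sqrt(658)/47)*(-1/542 - 429) = (65767/33 - 112*sqrt(658)/47)*(-232519/542) = -15292077073/17886 + 13021064*sqrt(658)/12737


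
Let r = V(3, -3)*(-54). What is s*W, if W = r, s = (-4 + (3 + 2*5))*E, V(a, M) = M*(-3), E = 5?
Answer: -21870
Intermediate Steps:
V(a, M) = -3*M
r = -486 (r = -3*(-3)*(-54) = 9*(-54) = -486)
s = 45 (s = (-4 + (3 + 2*5))*5 = (-4 + (3 + 10))*5 = (-4 + 13)*5 = 9*5 = 45)
W = -486
s*W = 45*(-486) = -21870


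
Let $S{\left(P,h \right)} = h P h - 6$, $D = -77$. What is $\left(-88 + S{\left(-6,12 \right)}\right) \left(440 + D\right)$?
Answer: $-347754$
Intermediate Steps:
$S{\left(P,h \right)} = -6 + P h^{2}$ ($S{\left(P,h \right)} = P h h - 6 = P h^{2} - 6 = -6 + P h^{2}$)
$\left(-88 + S{\left(-6,12 \right)}\right) \left(440 + D\right) = \left(-88 - \left(6 + 6 \cdot 12^{2}\right)\right) \left(440 - 77\right) = \left(-88 - 870\right) 363 = \left(-958\right) 363 = -347754$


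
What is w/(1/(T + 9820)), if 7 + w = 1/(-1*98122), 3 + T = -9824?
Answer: 4807985/98122 ≈ 49.000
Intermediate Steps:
T = -9827 (T = -3 - 9824 = -9827)
w = -686855/98122 (w = -7 + 1/(-1*98122) = -7 + 1/(-98122) = -7 - 1/98122 = -686855/98122 ≈ -7.0000)
w/(1/(T + 9820)) = -686855/(98122*(1/(-9827 + 9820))) = -686855/(98122*(1/(-7))) = -686855/(98122*(-⅐)) = -686855/98122*(-7) = 4807985/98122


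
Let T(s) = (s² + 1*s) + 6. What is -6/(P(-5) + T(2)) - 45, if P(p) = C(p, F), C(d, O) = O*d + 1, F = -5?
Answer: -858/19 ≈ -45.158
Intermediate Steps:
T(s) = 6 + s + s² (T(s) = (s² + s) + 6 = (s + s²) + 6 = 6 + s + s²)
C(d, O) = 1 + O*d
P(p) = 1 - 5*p
-6/(P(-5) + T(2)) - 45 = -6/((1 - 5*(-5)) + (6 + 2 + 2²)) - 45 = -6/((1 + 25) + (6 + 2 + 4)) - 45 = -6/(26 + 12) - 45 = -6/38 - 45 = -6*1/38 - 45 = -3/19 - 45 = -858/19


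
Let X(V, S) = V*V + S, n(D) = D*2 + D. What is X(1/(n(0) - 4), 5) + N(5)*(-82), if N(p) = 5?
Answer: -6479/16 ≈ -404.94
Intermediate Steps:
n(D) = 3*D (n(D) = 2*D + D = 3*D)
X(V, S) = S + V² (X(V, S) = V² + S = S + V²)
X(1/(n(0) - 4), 5) + N(5)*(-82) = (5 + (1/(3*0 - 4))²) + 5*(-82) = (5 + (1/(0 - 4))²) - 410 = (5 + (1/(-4))²) - 410 = (5 + (-¼)²) - 410 = (5 + 1/16) - 410 = 81/16 - 410 = -6479/16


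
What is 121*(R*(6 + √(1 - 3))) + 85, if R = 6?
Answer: 4441 + 726*I*√2 ≈ 4441.0 + 1026.7*I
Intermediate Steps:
121*(R*(6 + √(1 - 3))) + 85 = 121*(6*(6 + √(1 - 3))) + 85 = 121*(6*(6 + √(-2))) + 85 = 121*(6*(6 + I*√2)) + 85 = 121*(36 + 6*I*√2) + 85 = (4356 + 726*I*√2) + 85 = 4441 + 726*I*√2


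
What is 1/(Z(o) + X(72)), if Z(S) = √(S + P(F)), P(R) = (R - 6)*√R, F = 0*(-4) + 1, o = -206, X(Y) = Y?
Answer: 72/5395 - I*√211/5395 ≈ 0.013346 - 0.0026925*I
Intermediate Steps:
F = 1 (F = 0 + 1 = 1)
P(R) = √R*(-6 + R) (P(R) = (-6 + R)*√R = √R*(-6 + R))
Z(S) = √(-5 + S) (Z(S) = √(S + √1*(-6 + 1)) = √(S + 1*(-5)) = √(S - 5) = √(-5 + S))
1/(Z(o) + X(72)) = 1/(√(-5 - 206) + 72) = 1/(√(-211) + 72) = 1/(I*√211 + 72) = 1/(72 + I*√211)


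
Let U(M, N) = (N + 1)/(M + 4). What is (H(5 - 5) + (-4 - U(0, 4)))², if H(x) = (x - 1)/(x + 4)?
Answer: 121/4 ≈ 30.250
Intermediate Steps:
U(M, N) = (1 + N)/(4 + M)
H(x) = (-1 + x)/(4 + x)
(H(5 - 5) + (-4 - U(0, 4)))² = ((-1 + (5 - 5))/(4 + (5 - 5)) + (-4 - (1 + 4)/(4 + 0)))² = ((-1 + 0)/(4 + 0) + (-4 - 5/4))² = (-1/4 + (-4 - 5/4))² = ((¼)*(-1) + (-4 - 1*5/4))² = (-¼ + (-4 - 5/4))² = (-¼ - 21/4)² = (-11/2)² = 121/4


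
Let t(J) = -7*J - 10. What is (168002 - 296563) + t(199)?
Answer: -129964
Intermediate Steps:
t(J) = -10 - 7*J
(168002 - 296563) + t(199) = (168002 - 296563) + (-10 - 7*199) = -128561 + (-10 - 1393) = -128561 - 1403 = -129964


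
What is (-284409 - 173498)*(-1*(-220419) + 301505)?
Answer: -238992653068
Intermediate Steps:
(-284409 - 173498)*(-1*(-220419) + 301505) = -457907*(220419 + 301505) = -457907*521924 = -238992653068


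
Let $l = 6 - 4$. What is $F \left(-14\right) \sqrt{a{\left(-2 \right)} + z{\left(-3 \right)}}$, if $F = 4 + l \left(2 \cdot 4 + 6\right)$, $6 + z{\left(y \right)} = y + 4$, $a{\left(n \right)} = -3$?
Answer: $- 896 i \sqrt{2} \approx - 1267.1 i$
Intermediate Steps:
$z{\left(y \right)} = -2 + y$ ($z{\left(y \right)} = -6 + \left(y + 4\right) = -6 + \left(4 + y\right) = -2 + y$)
$l = 2$ ($l = 6 - 4 = 2$)
$F = 32$ ($F = 4 + 2 \left(2 \cdot 4 + 6\right) = 4 + 2 \left(8 + 6\right) = 4 + 2 \cdot 14 = 4 + 28 = 32$)
$F \left(-14\right) \sqrt{a{\left(-2 \right)} + z{\left(-3 \right)}} = 32 \left(-14\right) \sqrt{-3 - 5} = - 448 \sqrt{-3 - 5} = - 448 \sqrt{-8} = - 448 \cdot 2 i \sqrt{2} = - 896 i \sqrt{2}$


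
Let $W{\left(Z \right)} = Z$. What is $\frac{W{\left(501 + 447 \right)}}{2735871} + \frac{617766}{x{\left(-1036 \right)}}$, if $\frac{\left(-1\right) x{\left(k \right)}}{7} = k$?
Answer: $\frac{281689159847}{3306756082} \approx 85.186$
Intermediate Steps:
$x{\left(k \right)} = - 7 k$
$\frac{W{\left(501 + 447 \right)}}{2735871} + \frac{617766}{x{\left(-1036 \right)}} = \frac{501 + 447}{2735871} + \frac{617766}{\left(-7\right) \left(-1036\right)} = 948 \cdot \frac{1}{2735871} + \frac{617766}{7252} = \frac{316}{911957} + 617766 \cdot \frac{1}{7252} = \frac{316}{911957} + \frac{308883}{3626} = \frac{281689159847}{3306756082}$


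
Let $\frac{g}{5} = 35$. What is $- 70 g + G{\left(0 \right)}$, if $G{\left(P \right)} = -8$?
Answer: $-12258$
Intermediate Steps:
$g = 175$ ($g = 5 \cdot 35 = 175$)
$- 70 g + G{\left(0 \right)} = \left(-70\right) 175 - 8 = -12250 - 8 = -12258$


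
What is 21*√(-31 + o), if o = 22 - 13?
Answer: 21*I*√22 ≈ 98.499*I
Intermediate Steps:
o = 9
21*√(-31 + o) = 21*√(-31 + 9) = 21*√(-22) = 21*(I*√22) = 21*I*√22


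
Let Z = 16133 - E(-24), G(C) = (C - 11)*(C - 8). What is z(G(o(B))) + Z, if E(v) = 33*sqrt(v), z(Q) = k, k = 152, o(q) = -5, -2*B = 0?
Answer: 16285 - 66*I*sqrt(6) ≈ 16285.0 - 161.67*I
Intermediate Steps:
B = 0 (B = -1/2*0 = 0)
G(C) = (-11 + C)*(-8 + C)
z(Q) = 152
Z = 16133 - 66*I*sqrt(6) (Z = 16133 - 33*sqrt(-24) = 16133 - 33*2*I*sqrt(6) = 16133 - 66*I*sqrt(6) ≈ 16133.0 - 161.67*I)
z(G(o(B))) + Z = 152 + (16133 - 66*I*sqrt(6)) = 16285 - 66*I*sqrt(6)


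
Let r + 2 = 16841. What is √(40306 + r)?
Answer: √57145 ≈ 239.05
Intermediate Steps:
r = 16839 (r = -2 + 16841 = 16839)
√(40306 + r) = √(40306 + 16839) = √57145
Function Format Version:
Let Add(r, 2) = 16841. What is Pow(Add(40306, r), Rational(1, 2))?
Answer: Pow(57145, Rational(1, 2)) ≈ 239.05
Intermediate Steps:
r = 16839 (r = Add(-2, 16841) = 16839)
Pow(Add(40306, r), Rational(1, 2)) = Pow(Add(40306, 16839), Rational(1, 2)) = Pow(57145, Rational(1, 2))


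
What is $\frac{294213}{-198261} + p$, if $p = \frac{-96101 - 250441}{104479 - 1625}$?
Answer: $- \frac{16494457894}{3398656149} \approx -4.8532$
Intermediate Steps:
$p = - \frac{173271}{51427}$ ($p = - \frac{346542}{102854} = \left(-346542\right) \frac{1}{102854} = - \frac{173271}{51427} \approx -3.3693$)
$\frac{294213}{-198261} + p = \frac{294213}{-198261} - \frac{173271}{51427} = 294213 \left(- \frac{1}{198261}\right) - \frac{173271}{51427} = - \frac{98071}{66087} - \frac{173271}{51427} = - \frac{16494457894}{3398656149}$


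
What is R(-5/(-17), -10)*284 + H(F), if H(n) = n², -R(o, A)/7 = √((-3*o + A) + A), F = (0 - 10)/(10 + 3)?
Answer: 100/169 - 1988*I*√6035/17 ≈ 0.59172 - 9084.6*I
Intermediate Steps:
F = -10/13 ≈ -0.76923
R(o, A) = -7*√(-3*o + 2*A) (R(o, A) = -7*√((-3*o + A) + A) = -7*√((A - 3*o) + A) = -7*√(-3*o + 2*A))
R(-5/(-17), -10)*284 + H(F) = -7*√(-(-15)/(-17) + 2*(-10))*284 + (-10/13)² = -7*√(-(-15)*(-1)/17 - 20)*284 + 100/169 = -7*√(-3*5/17 - 20)*284 + 100/169 = -7*√(-15/17 - 20)*284 + 100/169 = -7*I*√6035/17*284 + 100/169 = -1988*I*√6035/17 + 100/169 = 100/169 - 1988*I*√6035/17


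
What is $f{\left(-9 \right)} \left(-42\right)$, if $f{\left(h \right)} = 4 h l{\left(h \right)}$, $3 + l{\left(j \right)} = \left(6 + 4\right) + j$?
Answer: $-3024$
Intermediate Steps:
$l{\left(j \right)} = 7 + j$ ($l{\left(j \right)} = -3 + \left(\left(6 + 4\right) + j\right) = -3 + \left(10 + j\right) = 7 + j$)
$f{\left(h \right)} = 4 h \left(7 + h\right)$
$f{\left(-9 \right)} \left(-42\right) = 4 \left(-9\right) \left(7 - 9\right) \left(-42\right) = 4 \left(-9\right) \left(-2\right) \left(-42\right) = 72 \left(-42\right) = -3024$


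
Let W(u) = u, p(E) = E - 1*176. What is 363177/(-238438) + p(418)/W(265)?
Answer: -38539909/63186070 ≈ -0.60994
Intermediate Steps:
p(E) = -176 + E (p(E) = E - 176 = -176 + E)
363177/(-238438) + p(418)/W(265) = 363177/(-238438) + (-176 + 418)/265 = 363177*(-1/238438) + 242*(1/265) = -363177/238438 + 242/265 = -38539909/63186070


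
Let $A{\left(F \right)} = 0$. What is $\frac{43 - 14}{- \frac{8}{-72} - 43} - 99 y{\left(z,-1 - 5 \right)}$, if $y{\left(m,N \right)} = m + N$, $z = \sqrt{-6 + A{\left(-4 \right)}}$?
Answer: $\frac{229023}{386} - 99 i \sqrt{6} \approx 593.32 - 242.5 i$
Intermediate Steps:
$z = i \sqrt{6}$ ($z = \sqrt{-6 + 0} = \sqrt{-6} = i \sqrt{6} \approx 2.4495 i$)
$y{\left(m,N \right)} = N + m$
$\frac{43 - 14}{- \frac{8}{-72} - 43} - 99 y{\left(z,-1 - 5 \right)} = \frac{43 - 14}{- \frac{8}{-72} - 43} - 99 \left(\left(-1 - 5\right) + i \sqrt{6}\right) = \frac{29}{\left(-8\right) \left(- \frac{1}{72}\right) - 43} - 99 \left(\left(-1 - 5\right) + i \sqrt{6}\right) = \frac{29}{\frac{1}{9} - 43} - 99 \left(-6 + i \sqrt{6}\right) = \frac{29}{- \frac{386}{9}} + \left(594 - 99 i \sqrt{6}\right) = 29 \left(- \frac{9}{386}\right) + \left(594 - 99 i \sqrt{6}\right) = - \frac{261}{386} + \left(594 - 99 i \sqrt{6}\right) = \frac{229023}{386} - 99 i \sqrt{6}$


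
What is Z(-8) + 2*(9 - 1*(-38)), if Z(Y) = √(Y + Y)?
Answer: 94 + 4*I ≈ 94.0 + 4.0*I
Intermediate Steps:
Z(Y) = √2*√Y (Z(Y) = √(2*Y) = √2*√Y)
Z(-8) + 2*(9 - 1*(-38)) = √2*√(-8) + 2*(9 - 1*(-38)) = √2*(2*I*√2) + 2*(9 + 38) = 4*I + 2*47 = 4*I + 94 = 94 + 4*I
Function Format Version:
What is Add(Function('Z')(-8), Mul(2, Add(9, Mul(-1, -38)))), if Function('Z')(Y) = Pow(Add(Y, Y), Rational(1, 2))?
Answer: Add(94, Mul(4, I)) ≈ Add(94.000, Mul(4.0000, I))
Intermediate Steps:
Function('Z')(Y) = Mul(Pow(2, Rational(1, 2)), Pow(Y, Rational(1, 2))) (Function('Z')(Y) = Pow(Mul(2, Y), Rational(1, 2)) = Mul(Pow(2, Rational(1, 2)), Pow(Y, Rational(1, 2))))
Add(Function('Z')(-8), Mul(2, Add(9, Mul(-1, -38)))) = Add(Mul(Pow(2, Rational(1, 2)), Pow(-8, Rational(1, 2))), Mul(2, Add(9, Mul(-1, -38)))) = Add(Mul(Pow(2, Rational(1, 2)), Mul(2, I, Pow(2, Rational(1, 2)))), Mul(2, Add(9, 38))) = Add(Mul(4, I), Mul(2, 47)) = Add(Mul(4, I), 94) = Add(94, Mul(4, I))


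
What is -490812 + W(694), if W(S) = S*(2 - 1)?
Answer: -490118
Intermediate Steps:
W(S) = S (W(S) = S*1 = S)
-490812 + W(694) = -490812 + 694 = -490118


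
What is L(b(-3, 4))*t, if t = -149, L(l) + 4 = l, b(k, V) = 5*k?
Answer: 2831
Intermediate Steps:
L(l) = -4 + l
L(b(-3, 4))*t = (-4 + 5*(-3))*(-149) = (-4 - 15)*(-149) = -19*(-149) = 2831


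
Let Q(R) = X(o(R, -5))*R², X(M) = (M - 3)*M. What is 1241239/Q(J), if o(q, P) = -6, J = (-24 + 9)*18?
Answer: 1241239/3936600 ≈ 0.31531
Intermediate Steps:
J = -270 (J = -15*18 = -270)
X(M) = M*(-3 + M) (X(M) = (-3 + M)*M = M*(-3 + M))
Q(R) = 54*R² (Q(R) = (-6*(-3 - 6))*R² = (-6*(-9))*R² = 54*R²)
1241239/Q(J) = 1241239/((54*(-270)²)) = 1241239/((54*72900)) = 1241239/3936600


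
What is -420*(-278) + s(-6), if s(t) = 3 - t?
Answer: 116769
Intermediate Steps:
-420*(-278) + s(-6) = -420*(-278) + (3 - 1*(-6)) = 116760 + (3 + 6) = 116760 + 9 = 116769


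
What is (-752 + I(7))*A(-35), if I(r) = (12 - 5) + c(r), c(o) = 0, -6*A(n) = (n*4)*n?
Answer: 1825250/3 ≈ 6.0842e+5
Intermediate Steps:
A(n) = -2*n**2/3 (A(n) = -n*4*n/6 = -4*n*n/6 = -2*n**2/3)
I(r) = 7 (I(r) = (12 - 5) + 0 = 7 + 0 = 7)
(-752 + I(7))*A(-35) = (-752 + 7)*(-2/3*(-35)**2) = -(-1490)*1225/3 = -745*(-2450/3) = 1825250/3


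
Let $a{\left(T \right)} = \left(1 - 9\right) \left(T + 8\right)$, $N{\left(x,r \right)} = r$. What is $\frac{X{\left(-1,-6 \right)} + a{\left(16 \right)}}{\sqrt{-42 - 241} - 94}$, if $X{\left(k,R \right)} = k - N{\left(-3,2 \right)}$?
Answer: $\frac{18330}{9119} + \frac{195 i \sqrt{283}}{9119} \approx 2.0101 + 0.35973 i$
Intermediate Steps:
$X{\left(k,R \right)} = -2 + k$ ($X{\left(k,R \right)} = k - 2 = -2 + k$)
$a{\left(T \right)} = -64 - 8 T$ ($a{\left(T \right)} = - 8 \left(8 + T\right) = -64 - 8 T$)
$\frac{X{\left(-1,-6 \right)} + a{\left(16 \right)}}{\sqrt{-42 - 241} - 94} = \frac{\left(-2 - 1\right) - 192}{\sqrt{-42 - 241} - 94} = \frac{-3 - 192}{\sqrt{-283} - 94} = \frac{-3 - 192}{i \sqrt{283} - 94} = - \frac{195}{-94 + i \sqrt{283}}$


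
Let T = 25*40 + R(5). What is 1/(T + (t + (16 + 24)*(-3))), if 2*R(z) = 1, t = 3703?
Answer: 2/9167 ≈ 0.00021817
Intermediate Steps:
R(z) = ½ (R(z) = (½)*1 = ½)
T = 2001/2 (T = 25*40 + ½ = 1000 + ½ = 2001/2 ≈ 1000.5)
1/(T + (t + (16 + 24)*(-3))) = 1/(2001/2 + (3703 + (16 + 24)*(-3))) = 1/(2001/2 + (3703 + 40*(-3))) = 1/(2001/2 + (3703 - 120)) = 1/(2001/2 + 3583) = 1/(9167/2) = 2/9167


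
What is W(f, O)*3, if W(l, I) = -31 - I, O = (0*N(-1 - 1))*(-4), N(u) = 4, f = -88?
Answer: -93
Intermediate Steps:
O = 0 (O = (0*4)*(-4) = 0*(-4) = 0)
W(f, O)*3 = (-31 - 1*0)*3 = (-31 + 0)*3 = -31*3 = -93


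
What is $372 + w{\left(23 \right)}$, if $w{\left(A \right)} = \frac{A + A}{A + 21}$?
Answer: $\frac{8207}{22} \approx 373.05$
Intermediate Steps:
$w{\left(A \right)} = \frac{2 A}{21 + A}$
$372 + w{\left(23 \right)} = 372 + 2 \cdot 23 \frac{1}{21 + 23} = 372 + 2 \cdot 23 \cdot \frac{1}{44} = 372 + \frac{23}{22} = \frac{8207}{22}$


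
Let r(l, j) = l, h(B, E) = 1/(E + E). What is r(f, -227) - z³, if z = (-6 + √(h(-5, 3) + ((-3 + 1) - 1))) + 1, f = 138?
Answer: 441/2 - 433*I*√102/36 ≈ 220.5 - 121.47*I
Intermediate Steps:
h(B, E) = 1/(2*E)
z = -5 + I*√102/6 (z = (-6 + √((½)/3 + ((-3 + 1) - 1))) + 1 = (-6 + √((½)*(⅓) + (-2 - 1))) + 1 = (-6 + √(⅙ - 3)) + 1 = (-6 + √(-17/6)) + 1 = (-6 + I*√102/6) + 1 = -5 + I*√102/6 ≈ -5.0 + 1.6833*I)
r(f, -227) - z³ = 138 - (-5 + I*√102/6)³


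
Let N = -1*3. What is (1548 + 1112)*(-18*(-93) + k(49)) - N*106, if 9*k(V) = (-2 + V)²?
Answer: 45954362/9 ≈ 5.1060e+6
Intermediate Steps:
k(V) = (-2 + V)²/9
N = -3
(1548 + 1112)*(-18*(-93) + k(49)) - N*106 = (1548 + 1112)*(-18*(-93) + (-2 + 49)²/9) - (-3)*106 = 2660*(1674 + (⅑)*47²) - 1*(-318) = 2660*(1674 + (⅑)*2209) + 318 = 2660*(1674 + 2209/9) + 318 = 2660*(17275/9) + 318 = 45951500/9 + 318 = 45954362/9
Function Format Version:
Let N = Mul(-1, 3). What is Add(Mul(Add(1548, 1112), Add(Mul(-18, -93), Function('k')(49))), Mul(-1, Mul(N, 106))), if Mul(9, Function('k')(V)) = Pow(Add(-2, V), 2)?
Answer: Rational(45954362, 9) ≈ 5.1060e+6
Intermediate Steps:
Function('k')(V) = Mul(Rational(1, 9), Pow(Add(-2, V), 2))
N = -3
Add(Mul(Add(1548, 1112), Add(Mul(-18, -93), Function('k')(49))), Mul(-1, Mul(N, 106))) = Add(Mul(Add(1548, 1112), Add(Mul(-18, -93), Mul(Rational(1, 9), Pow(Add(-2, 49), 2)))), Mul(-1, Mul(-3, 106))) = Add(Mul(2660, Add(1674, Mul(Rational(1, 9), Pow(47, 2)))), Mul(-1, -318)) = Add(Mul(2660, Add(1674, Mul(Rational(1, 9), 2209))), 318) = Add(Mul(2660, Add(1674, Rational(2209, 9))), 318) = Add(Mul(2660, Rational(17275, 9)), 318) = Add(Rational(45951500, 9), 318) = Rational(45954362, 9)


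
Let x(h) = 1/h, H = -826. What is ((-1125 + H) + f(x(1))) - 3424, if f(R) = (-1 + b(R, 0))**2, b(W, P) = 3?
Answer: -5371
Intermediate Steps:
x(h) = 1/h
f(R) = 4 (f(R) = (-1 + 3)**2 = 2**2 = 4)
((-1125 + H) + f(x(1))) - 3424 = ((-1125 - 826) + 4) - 3424 = (-1951 + 4) - 3424 = -1947 - 3424 = -5371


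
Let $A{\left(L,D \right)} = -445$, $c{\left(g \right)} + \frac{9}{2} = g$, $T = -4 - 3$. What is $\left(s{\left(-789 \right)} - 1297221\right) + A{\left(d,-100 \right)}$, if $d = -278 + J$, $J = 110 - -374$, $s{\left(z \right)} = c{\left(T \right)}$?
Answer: $- \frac{2595355}{2} \approx -1.2977 \cdot 10^{6}$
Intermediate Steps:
$T = -7$ ($T = -4 - 3 = -7$)
$c{\left(g \right)} = - \frac{9}{2} + g$
$s{\left(z \right)} = - \frac{23}{2}$ ($s{\left(z \right)} = - \frac{9}{2} - 7 = - \frac{23}{2}$)
$J = 484$ ($J = 110 + 374 = 484$)
$d = 206$ ($d = -278 + 484 = 206$)
$\left(s{\left(-789 \right)} - 1297221\right) + A{\left(d,-100 \right)} = \left(- \frac{23}{2} - 1297221\right) - 445 = - \frac{2594465}{2} - 445 = - \frac{2595355}{2}$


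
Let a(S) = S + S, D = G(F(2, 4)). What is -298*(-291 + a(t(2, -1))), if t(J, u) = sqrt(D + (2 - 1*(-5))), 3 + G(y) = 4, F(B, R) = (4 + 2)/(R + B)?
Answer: 86718 - 1192*sqrt(2) ≈ 85032.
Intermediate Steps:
F(B, R) = 6/(B + R)
G(y) = 1 (G(y) = -3 + 4 = 1)
D = 1
t(J, u) = 2*sqrt(2) (t(J, u) = sqrt(1 + (2 - 1*(-5))) = sqrt(1 + (2 + 5)) = sqrt(1 + 7) = sqrt(8) = 2*sqrt(2))
a(S) = 2*S
-298*(-291 + a(t(2, -1))) = -298*(-291 + 2*(2*sqrt(2))) = -298*(-291 + 4*sqrt(2)) = 86718 - 1192*sqrt(2)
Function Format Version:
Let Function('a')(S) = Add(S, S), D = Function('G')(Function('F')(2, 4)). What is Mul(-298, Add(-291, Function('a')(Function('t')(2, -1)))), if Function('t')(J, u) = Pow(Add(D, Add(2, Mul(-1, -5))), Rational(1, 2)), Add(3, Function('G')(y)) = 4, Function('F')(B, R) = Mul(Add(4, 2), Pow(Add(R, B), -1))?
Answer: Add(86718, Mul(-1192, Pow(2, Rational(1, 2)))) ≈ 85032.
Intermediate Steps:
Function('F')(B, R) = Mul(6, Pow(Add(B, R), -1))
Function('G')(y) = 1 (Function('G')(y) = Add(-3, 4) = 1)
D = 1
Function('t')(J, u) = Mul(2, Pow(2, Rational(1, 2))) (Function('t')(J, u) = Pow(Add(1, Add(2, Mul(-1, -5))), Rational(1, 2)) = Pow(Add(1, Add(2, 5)), Rational(1, 2)) = Pow(Add(1, 7), Rational(1, 2)) = Pow(8, Rational(1, 2)) = Mul(2, Pow(2, Rational(1, 2))))
Function('a')(S) = Mul(2, S)
Mul(-298, Add(-291, Function('a')(Function('t')(2, -1)))) = Mul(-298, Add(-291, Mul(2, Mul(2, Pow(2, Rational(1, 2)))))) = Mul(-298, Add(-291, Mul(4, Pow(2, Rational(1, 2))))) = Add(86718, Mul(-1192, Pow(2, Rational(1, 2))))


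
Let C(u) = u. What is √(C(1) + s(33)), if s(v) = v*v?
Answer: √1090 ≈ 33.015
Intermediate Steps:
s(v) = v²
√(C(1) + s(33)) = √(1 + 33²) = √(1 + 1089) = √1090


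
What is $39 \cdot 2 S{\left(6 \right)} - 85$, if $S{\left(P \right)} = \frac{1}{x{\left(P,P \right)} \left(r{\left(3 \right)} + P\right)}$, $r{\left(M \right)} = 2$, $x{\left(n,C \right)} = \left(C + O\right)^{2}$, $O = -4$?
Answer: $- \frac{1321}{16} \approx -82.563$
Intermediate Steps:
$x{\left(n,C \right)} = \left(-4 + C\right)^{2}$ ($x{\left(n,C \right)} = \left(C - 4\right)^{2} = \left(-4 + C\right)^{2}$)
$S{\left(P \right)} = \frac{1}{\left(-4 + P\right)^{2} \left(2 + P\right)}$
$39 \cdot 2 S{\left(6 \right)} - 85 = 39 \cdot 2 \frac{1}{\left(-4 + 6\right)^{2} \left(2 + 6\right)} - 85 = 78 \frac{1}{4 \cdot 8} - 85 = 78 \cdot \frac{1}{4} \cdot \frac{1}{8} - 85 = 78 \cdot \frac{1}{32} - 85 = \frac{39}{16} - 85 = - \frac{1321}{16}$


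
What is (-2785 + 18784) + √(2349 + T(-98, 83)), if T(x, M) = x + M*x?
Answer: 15999 + I*√5883 ≈ 15999.0 + 76.701*I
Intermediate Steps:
(-2785 + 18784) + √(2349 + T(-98, 83)) = (-2785 + 18784) + √(2349 - 98*(1 + 83)) = 15999 + √(2349 - 98*84) = 15999 + √(2349 - 8232) = 15999 + √(-5883) = 15999 + I*√5883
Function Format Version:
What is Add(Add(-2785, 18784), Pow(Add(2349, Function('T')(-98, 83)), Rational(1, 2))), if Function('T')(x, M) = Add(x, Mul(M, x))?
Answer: Add(15999, Mul(I, Pow(5883, Rational(1, 2)))) ≈ Add(15999., Mul(76.701, I))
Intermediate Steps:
Add(Add(-2785, 18784), Pow(Add(2349, Function('T')(-98, 83)), Rational(1, 2))) = Add(Add(-2785, 18784), Pow(Add(2349, Mul(-98, Add(1, 83))), Rational(1, 2))) = Add(15999, Pow(Add(2349, Mul(-98, 84)), Rational(1, 2))) = Add(15999, Pow(Add(2349, -8232), Rational(1, 2))) = Add(15999, Pow(-5883, Rational(1, 2))) = Add(15999, Mul(I, Pow(5883, Rational(1, 2))))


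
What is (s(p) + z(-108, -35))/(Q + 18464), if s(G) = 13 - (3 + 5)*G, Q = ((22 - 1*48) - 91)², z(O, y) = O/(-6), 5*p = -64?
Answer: 667/160765 ≈ 0.0041489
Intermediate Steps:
p = -64/5 (p = (⅕)*(-64) = -64/5 ≈ -12.800)
z(O, y) = -O/6 (z(O, y) = O*(-⅙) = -O/6)
Q = 13689 (Q = ((22 - 48) - 91)² = (-26 - 91)² = (-117)² = 13689)
s(G) = 13 - 8*G
(s(p) + z(-108, -35))/(Q + 18464) = ((13 - 8*(-64/5)) - ⅙*(-108))/(13689 + 18464) = ((13 + 512/5) + 18)/32153 = (577/5 + 18)*(1/32153) = (667/5)*(1/32153) = 667/160765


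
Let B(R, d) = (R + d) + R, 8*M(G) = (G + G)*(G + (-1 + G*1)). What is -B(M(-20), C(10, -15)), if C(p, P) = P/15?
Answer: -409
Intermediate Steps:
C(p, P) = P/15
M(G) = G*(-1 + 2*G)/4 (M(G) = ((G + G)*(G + (-1 + G*1)))/8 = ((2*G)*(G + (-1 + G)))/8 = ((2*G)*(-1 + 2*G))/8 = (2*G*(-1 + 2*G))/8 = G*(-1 + 2*G)/4)
B(R, d) = d + 2*R
-B(M(-20), C(10, -15)) = -((1/15)*(-15) + 2*((¼)*(-20)*(-1 + 2*(-20)))) = -(-1 + 2*((¼)*(-20)*(-1 - 40))) = -(-1 + 2*((¼)*(-20)*(-41))) = -(-1 + 2*205) = -(-1 + 410) = -1*409 = -409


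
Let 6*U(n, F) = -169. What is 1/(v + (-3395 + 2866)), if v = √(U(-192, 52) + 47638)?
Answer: -3174/1393387 - √1713954/1393387 ≈ -0.0032175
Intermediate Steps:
U(n, F) = -169/6 (U(n, F) = (⅙)*(-169) = -169/6)
v = √1713954/6 (v = √(-169/6 + 47638) = √(285659/6) = √1713954/6 ≈ 218.20)
1/(v + (-3395 + 2866)) = 1/(√1713954/6 + (-3395 + 2866)) = 1/(√1713954/6 - 529) = 1/(-529 + √1713954/6)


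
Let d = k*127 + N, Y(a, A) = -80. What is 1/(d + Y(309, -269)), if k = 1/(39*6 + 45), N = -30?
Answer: -279/30563 ≈ -0.0091287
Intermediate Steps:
k = 1/279 (k = 1/(234 + 45) = 1/279 ≈ 0.0035842)
d = -8243/279 (d = (1/279)*127 - 30 = 127/279 - 30 = -8243/279 ≈ -29.545)
1/(d + Y(309, -269)) = 1/(-8243/279 - 80) = 1/(-30563/279) = -279/30563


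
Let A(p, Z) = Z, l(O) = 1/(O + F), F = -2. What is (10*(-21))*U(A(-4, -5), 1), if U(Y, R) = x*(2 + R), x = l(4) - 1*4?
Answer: 2205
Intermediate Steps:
l(O) = 1/(-2 + O) (l(O) = 1/(O - 2) = 1/(-2 + O))
x = -7/2 (x = 1/(-2 + 4) - 1*4 = 1/2 - 4 = ½ - 4 = -7/2 ≈ -3.5000)
U(Y, R) = -7 - 7*R/2 (U(Y, R) = -7*(2 + R)/2 = -7 - 7*R/2)
(10*(-21))*U(A(-4, -5), 1) = (10*(-21))*(-7 - 7/2*1) = -210*(-7 - 7/2) = -210*(-21/2) = 2205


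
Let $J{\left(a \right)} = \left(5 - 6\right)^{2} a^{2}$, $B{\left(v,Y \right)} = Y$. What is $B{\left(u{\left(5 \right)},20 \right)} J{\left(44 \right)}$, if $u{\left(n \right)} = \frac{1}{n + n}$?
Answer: $38720$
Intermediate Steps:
$u{\left(n \right)} = \frac{1}{2 n}$
$J{\left(a \right)} = a^{2}$ ($J{\left(a \right)} = \left(5 - 6\right)^{2} a^{2} = \left(-1\right)^{2} a^{2} = 1 a^{2} = a^{2}$)
$B{\left(u{\left(5 \right)},20 \right)} J{\left(44 \right)} = 20 \cdot 44^{2} = 20 \cdot 1936 = 38720$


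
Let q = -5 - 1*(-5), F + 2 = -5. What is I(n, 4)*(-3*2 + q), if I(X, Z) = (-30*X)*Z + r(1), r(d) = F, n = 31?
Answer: 22362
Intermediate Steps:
F = -7 (F = -2 - 5 = -7)
q = 0 (q = -5 + 5 = 0)
r(d) = -7
I(X, Z) = -7 - 30*X*Z (I(X, Z) = (-30*X)*Z - 7 = -30*X*Z - 7 = -7 - 30*X*Z)
I(n, 4)*(-3*2 + q) = (-7 - 30*31*4)*(-3*2 + 0) = (-7 - 3720)*(-6 + 0) = -3727*(-6) = 22362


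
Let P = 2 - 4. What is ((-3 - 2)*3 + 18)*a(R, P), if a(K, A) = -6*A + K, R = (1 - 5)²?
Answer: 84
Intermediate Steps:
P = -2
R = 16 (R = (-4)² = 16)
a(K, A) = K - 6*A
((-3 - 2)*3 + 18)*a(R, P) = ((-3 - 2)*3 + 18)*(16 - 6*(-2)) = (-5*3 + 18)*(16 + 12) = (-15 + 18)*28 = 3*28 = 84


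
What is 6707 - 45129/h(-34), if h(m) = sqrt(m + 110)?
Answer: 6707 - 45129*sqrt(19)/38 ≈ 1530.3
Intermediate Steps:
h(m) = sqrt(110 + m)
6707 - 45129/h(-34) = 6707 - 45129/(sqrt(110 - 34)) = 6707 - 45129/(sqrt(76)) = 6707 - 45129/(2*sqrt(19)) = 6707 - 45129*sqrt(19)/38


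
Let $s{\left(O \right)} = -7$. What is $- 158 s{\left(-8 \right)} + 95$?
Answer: $1201$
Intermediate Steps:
$- 158 s{\left(-8 \right)} + 95 = \left(-158\right) \left(-7\right) + 95 = 1106 + 95 = 1201$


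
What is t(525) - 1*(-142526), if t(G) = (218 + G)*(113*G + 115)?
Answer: 44306446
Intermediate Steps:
t(G) = (115 + 113*G)*(218 + G) (t(G) = (218 + G)*(115 + 113*G) = (115 + 113*G)*(218 + G))
t(525) - 1*(-142526) = (25070 + 113*525**2 + 24749*525) - 1*(-142526) = (25070 + 113*275625 + 12993225) + 142526 = (25070 + 31145625 + 12993225) + 142526 = 44163920 + 142526 = 44306446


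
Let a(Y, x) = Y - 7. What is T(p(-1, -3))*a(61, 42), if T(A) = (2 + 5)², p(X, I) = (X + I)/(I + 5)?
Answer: 2646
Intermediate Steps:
p(X, I) = (I + X)/(5 + I)
T(A) = 49 (T(A) = 7² = 49)
a(Y, x) = -7 + Y
T(p(-1, -3))*a(61, 42) = 49*(-7 + 61) = 49*54 = 2646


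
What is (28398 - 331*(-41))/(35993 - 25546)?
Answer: 41969/10447 ≈ 4.0173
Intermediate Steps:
(28398 - 331*(-41))/(35993 - 25546) = (28398 + 13571)/10447 = 41969*(1/10447) = 41969/10447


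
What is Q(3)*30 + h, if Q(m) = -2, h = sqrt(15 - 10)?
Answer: -60 + sqrt(5) ≈ -57.764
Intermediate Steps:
h = sqrt(5) ≈ 2.2361
Q(3)*30 + h = -2*30 + sqrt(5) = -60 + sqrt(5)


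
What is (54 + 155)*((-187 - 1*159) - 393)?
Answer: -154451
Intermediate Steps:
(54 + 155)*((-187 - 1*159) - 393) = 209*((-187 - 159) - 393) = 209*(-346 - 393) = 209*(-739) = -154451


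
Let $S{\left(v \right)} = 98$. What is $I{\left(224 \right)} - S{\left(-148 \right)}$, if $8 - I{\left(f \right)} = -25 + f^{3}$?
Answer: $-11239489$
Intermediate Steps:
$I{\left(f \right)} = 33 - f^{3}$ ($I{\left(f \right)} = 8 - \left(-25 + f^{3}\right) = 33 - f^{3}$)
$I{\left(224 \right)} - S{\left(-148 \right)} = \left(33 - 224^{3}\right) - 98 = \left(33 - 11239424\right) - 98 = -11239391 - 98 = -11239489$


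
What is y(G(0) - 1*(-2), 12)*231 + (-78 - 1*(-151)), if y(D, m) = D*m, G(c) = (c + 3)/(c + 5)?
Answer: 36401/5 ≈ 7280.2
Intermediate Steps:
G(c) = (3 + c)/(5 + c)
y(G(0) - 1*(-2), 12)*231 + (-78 - 1*(-151)) = (((3 + 0)/(5 + 0) - 1*(-2))*12)*231 + (-78 - 1*(-151)) = ((3/5 + 2)*12)*231 + (-78 + 151) = (((1/5)*3 + 2)*12)*231 + 73 = ((3/5 + 2)*12)*231 + 73 = ((13/5)*12)*231 + 73 = (156/5)*231 + 73 = 36036/5 + 73 = 36401/5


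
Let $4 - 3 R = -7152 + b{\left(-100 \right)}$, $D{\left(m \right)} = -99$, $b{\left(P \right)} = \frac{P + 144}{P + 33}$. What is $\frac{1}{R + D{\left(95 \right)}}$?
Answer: $\frac{67}{153199} \approx 0.00043734$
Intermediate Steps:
$b{\left(P \right)} = \frac{144 + P}{33 + P}$
$R = \frac{159832}{67}$ ($R = \frac{4}{3} - \frac{-7152 + \frac{144 - 100}{33 - 100}}{3} = \frac{4}{3} - \frac{-7152 + \frac{1}{-67} \cdot 44}{3} = \frac{4}{3} - \frac{-7152 - \frac{44}{67}}{3} = \frac{4}{3} - - \frac{479228}{201} = \frac{4}{3} + \frac{479228}{201} = \frac{159832}{67} \approx 2385.6$)
$\frac{1}{R + D{\left(95 \right)}} = \frac{1}{\frac{159832}{67} - 99} = \frac{1}{\frac{153199}{67}} = \frac{67}{153199}$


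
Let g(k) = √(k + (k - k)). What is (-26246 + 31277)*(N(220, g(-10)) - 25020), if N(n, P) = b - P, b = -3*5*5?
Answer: -126252945 - 5031*I*√10 ≈ -1.2625e+8 - 15909.0*I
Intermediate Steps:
b = -75 (b = -15*5 = -75)
g(k) = √k (g(k) = √(k + 0) = √k)
N(n, P) = -75 - P
(-26246 + 31277)*(N(220, g(-10)) - 25020) = (-26246 + 31277)*((-75 - √(-10)) - 25020) = 5031*((-75 - I*√10) - 25020) = 5031*(-25095 - I*√10) = -126252945 - 5031*I*√10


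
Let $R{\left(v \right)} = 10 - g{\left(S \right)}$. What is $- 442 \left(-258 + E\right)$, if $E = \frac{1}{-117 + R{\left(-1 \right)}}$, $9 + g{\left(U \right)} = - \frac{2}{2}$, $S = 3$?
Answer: $\frac{11061934}{97} \approx 1.1404 \cdot 10^{5}$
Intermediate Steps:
$g{\left(U \right)} = -10$ ($g{\left(U \right)} = -9 - \frac{2}{2} = -9 - 1 = -10$)
$R{\left(v \right)} = 20$ ($R{\left(v \right)} = 10 - -10 = 10 + 10 = 20$)
$E = - \frac{1}{97}$ ($E = \frac{1}{-117 + 20} = \frac{1}{-97} = - \frac{1}{97} \approx -0.010309$)
$- 442 \left(-258 + E\right) = - 442 \left(-258 - \frac{1}{97}\right) = \left(-442\right) \left(- \frac{25027}{97}\right) = \frac{11061934}{97}$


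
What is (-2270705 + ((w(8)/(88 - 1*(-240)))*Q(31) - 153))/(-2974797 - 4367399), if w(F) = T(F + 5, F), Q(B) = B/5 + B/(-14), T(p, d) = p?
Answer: 52138896053/168576820160 ≈ 0.30929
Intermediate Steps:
Q(B) = 9*B/70 (Q(B) = B*(⅕) + B*(-1/14) = B/5 - B/14 = 9*B/70)
w(F) = 5 + F (w(F) = F + 5 = 5 + F)
(-2270705 + ((w(8)/(88 - 1*(-240)))*Q(31) - 153))/(-2974797 - 4367399) = (-2270705 + (((5 + 8)/(88 - 1*(-240)))*((9/70)*31) - 153))/(-2974797 - 4367399) = (-2270705 + ((13/(88 + 240))*(279/70) - 153))/(-7342196) = (-2270705 + ((13/328)*(279/70) - 153))*(-1/7342196) = (-2270705 + (3627/22960 - 153))*(-1/7342196) = (-2270705 - 3509253/22960)*(-1/7342196) = -52138896053/22960*(-1/7342196) = 52138896053/168576820160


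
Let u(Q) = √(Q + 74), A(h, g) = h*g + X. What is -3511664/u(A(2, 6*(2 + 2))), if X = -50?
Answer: -877916*√2/3 ≈ -4.1385e+5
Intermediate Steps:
A(h, g) = -50 + g*h (A(h, g) = h*g - 50 = g*h - 50 = -50 + g*h)
u(Q) = √(74 + Q)
-3511664/u(A(2, 6*(2 + 2))) = -3511664/√(74 + (-50 + (6*(2 + 2))*2)) = -3511664/√(74 + (-50 + (6*4)*2)) = -3511664/√(74 + (-50 + 24*2)) = -3511664/√(74 + (-50 + 48)) = -3511664/√(74 - 2) = -3511664*√2/12 = -877916*√2/3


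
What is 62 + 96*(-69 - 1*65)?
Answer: -12802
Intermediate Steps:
62 + 96*(-69 - 1*65) = 62 + 96*(-69 - 65) = 62 + 96*(-134) = 62 - 12864 = -12802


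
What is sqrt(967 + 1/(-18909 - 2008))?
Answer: sqrt(423082678746)/20917 ≈ 31.097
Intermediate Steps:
sqrt(967 + 1/(-18909 - 2008)) = sqrt(967 + 1/(-20917)) = sqrt(967 - 1/20917) = sqrt(20226738/20917) = sqrt(423082678746)/20917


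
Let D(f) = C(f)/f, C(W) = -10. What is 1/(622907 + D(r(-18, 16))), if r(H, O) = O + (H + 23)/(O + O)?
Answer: 517/322042599 ≈ 1.6054e-6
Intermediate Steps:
r(H, O) = O + (23 + H)/(2*O) (r(H, O) = O + (23 + H)/((2*O)) = O + (23 + H)*(1/(2*O)) = O + (23 + H)/(2*O))
D(f) = -10/f
1/(622907 + D(r(-18, 16))) = 1/(622907 - 10*32/(23 - 18 + 2*16²)) = 1/(622907 - 10*32/(23 - 18 + 2*256)) = 1/(622907 - 10*32/(23 - 18 + 512)) = 1/(622907 - 10/((½)*(1/16)*517)) = 1/(622907 - 10/517/32) = 1/(622907 - 10*32/517) = 1/(622907 - 320/517) = 1/(322042599/517) = 517/322042599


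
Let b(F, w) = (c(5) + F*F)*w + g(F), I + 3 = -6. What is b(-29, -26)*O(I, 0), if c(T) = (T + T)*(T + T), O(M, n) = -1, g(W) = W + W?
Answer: 24524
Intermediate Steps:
I = -9 (I = -3 - 6 = -9)
g(W) = 2*W
c(T) = 4*T**2 (c(T) = (2*T)*(2*T) = 4*T**2)
b(F, w) = 2*F + w*(100 + F**2) (b(F, w) = (4*5**2 + F*F)*w + 2*F = (4*25 + F**2)*w + 2*F = (100 + F**2)*w + 2*F = w*(100 + F**2) + 2*F = 2*F + w*(100 + F**2))
b(-29, -26)*O(I, 0) = (2*(-29) + 100*(-26) - 26*(-29)**2)*(-1) = (-58 - 2600 - 26*841)*(-1) = (-58 - 2600 - 21866)*(-1) = -24524*(-1) = 24524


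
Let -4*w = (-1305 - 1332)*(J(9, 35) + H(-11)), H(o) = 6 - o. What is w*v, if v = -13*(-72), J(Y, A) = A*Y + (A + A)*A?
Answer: 1716655356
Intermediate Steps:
J(Y, A) = 2*A² + A*Y (J(Y, A) = A*Y + (2*A)*A = A*Y + 2*A² = 2*A² + A*Y)
v = 936
w = 3668067/2 (w = -(-1305 - 1332)*(35*(9 + 2*35) + (6 - 1*(-11)))/4 = -(-2637)*(35*(9 + 70) + (6 + 11))/4 = -(-2637)*(35*79 + 17)/4 = -(-2637)*(2765 + 17)/4 = -(-2637)*2782/4 = -¼*(-7336134) = 3668067/2 ≈ 1.8340e+6)
w*v = (3668067/2)*936 = 1716655356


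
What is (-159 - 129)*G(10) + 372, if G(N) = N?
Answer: -2508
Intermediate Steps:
(-159 - 129)*G(10) + 372 = (-159 - 129)*10 + 372 = -288*10 + 372 = -2880 + 372 = -2508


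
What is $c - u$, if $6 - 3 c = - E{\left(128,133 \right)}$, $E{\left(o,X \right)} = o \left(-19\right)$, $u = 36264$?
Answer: $- \frac{111218}{3} \approx -37073.0$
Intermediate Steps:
$E{\left(o,X \right)} = - 19 o$
$c = - \frac{2426}{3}$ ($c = 2 - \frac{\left(-1\right) \left(\left(-19\right) 128\right)}{3} = 2 - \frac{\left(-1\right) \left(-2432\right)}{3} = 2 - \frac{2432}{3} = - \frac{2426}{3} \approx -808.67$)
$c - u = - \frac{2426}{3} - 36264 = - \frac{111218}{3}$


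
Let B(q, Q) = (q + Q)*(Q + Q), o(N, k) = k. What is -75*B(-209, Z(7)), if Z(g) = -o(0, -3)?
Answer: 92700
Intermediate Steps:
Z(g) = 3 (Z(g) = -1*(-3) = 3)
B(q, Q) = 2*Q*(Q + q) (B(q, Q) = (Q + q)*(2*Q) = 2*Q*(Q + q))
-75*B(-209, Z(7)) = -150*3*(3 - 209) = -150*3*(-206) = -75*(-1236) = 92700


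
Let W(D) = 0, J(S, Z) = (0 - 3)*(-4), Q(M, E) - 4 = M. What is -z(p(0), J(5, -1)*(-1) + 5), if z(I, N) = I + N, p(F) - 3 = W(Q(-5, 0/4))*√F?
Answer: 4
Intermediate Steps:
Q(M, E) = 4 + M
J(S, Z) = 12 (J(S, Z) = -3*(-4) = 12)
p(F) = 3 (p(F) = 3 + 0*√F = 3 + 0 = 3)
-z(p(0), J(5, -1)*(-1) + 5) = -(3 + (12*(-1) + 5)) = -(3 + (-12 + 5)) = -(3 - 7) = -1*(-4) = 4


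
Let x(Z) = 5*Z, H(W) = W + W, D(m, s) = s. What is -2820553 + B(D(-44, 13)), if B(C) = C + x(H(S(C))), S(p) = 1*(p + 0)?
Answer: -2820410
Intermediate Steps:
S(p) = p (S(p) = 1*p = p)
H(W) = 2*W
B(C) = 11*C (B(C) = C + 5*(2*C) = C + 10*C = 11*C)
-2820553 + B(D(-44, 13)) = -2820553 + 11*13 = -2820553 + 143 = -2820410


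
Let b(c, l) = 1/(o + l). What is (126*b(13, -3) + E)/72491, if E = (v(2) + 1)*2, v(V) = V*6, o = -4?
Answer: 8/72491 ≈ 0.00011036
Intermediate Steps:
v(V) = 6*V
b(c, l) = 1/(-4 + l)
E = 26 (E = (6*2 + 1)*2 = (12 + 1)*2 = 13*2 = 26)
(126*b(13, -3) + E)/72491 = (126/(-4 - 3) + 26)/72491 = (126/(-7) + 26)*(1/72491) = (126*(-1/7) + 26)*(1/72491) = (-18 + 26)*(1/72491) = 8*(1/72491) = 8/72491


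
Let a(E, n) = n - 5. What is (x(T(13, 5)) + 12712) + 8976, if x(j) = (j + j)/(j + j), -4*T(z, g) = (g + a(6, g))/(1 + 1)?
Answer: 21689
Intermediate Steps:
a(E, n) = -5 + n
T(z, g) = 5/8 - g/4 (T(z, g) = -(g + (-5 + g))/(4*(1 + 1)) = -(-5 + 2*g)/(4*2) = -(-5/2 + g)/4 = 5/8 - g/4)
x(j) = 1 (x(j) = (2*j)/((2*j)) = (2*j)*(1/(2*j)) = 1)
(x(T(13, 5)) + 12712) + 8976 = (1 + 12712) + 8976 = 12713 + 8976 = 21689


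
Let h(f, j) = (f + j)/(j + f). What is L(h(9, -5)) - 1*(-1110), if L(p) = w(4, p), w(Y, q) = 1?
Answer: 1111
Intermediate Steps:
h(f, j) = 1 (h(f, j) = (f + j)/(f + j) = 1)
L(p) = 1
L(h(9, -5)) - 1*(-1110) = 1 - 1*(-1110) = 1 + 1110 = 1111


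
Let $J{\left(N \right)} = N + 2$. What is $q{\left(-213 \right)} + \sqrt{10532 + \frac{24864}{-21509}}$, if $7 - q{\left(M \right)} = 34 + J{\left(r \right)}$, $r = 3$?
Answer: $-32 + \frac{2 \sqrt{1217989734329}}{21509} \approx 70.62$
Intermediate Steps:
$J{\left(N \right)} = 2 + N$
$q{\left(M \right)} = -32$ ($q{\left(M \right)} = 7 - \left(34 + \left(2 + 3\right)\right) = 7 - \left(34 + 5\right) = 7 - 39 = -32$)
$q{\left(-213 \right)} + \sqrt{10532 + \frac{24864}{-21509}} = -32 + \sqrt{10532 + \frac{24864}{-21509}} = -32 + \sqrt{10532 + 24864 \left(- \frac{1}{21509}\right)} = -32 + \sqrt{10532 - \frac{24864}{21509}} = -32 + \sqrt{\frac{226507924}{21509}} = -32 + \frac{2 \sqrt{1217989734329}}{21509}$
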